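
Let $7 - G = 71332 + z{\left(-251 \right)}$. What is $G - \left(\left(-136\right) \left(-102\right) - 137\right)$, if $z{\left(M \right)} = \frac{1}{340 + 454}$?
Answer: $- \frac{67537641}{794} \approx -85060.0$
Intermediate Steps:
$z{\left(M \right)} = \frac{1}{794}$
$G = - \frac{56632051}{794}$ ($G = 7 - \left(71332 + \frac{1}{794}\right) = 7 - \frac{56637609}{794} = - \frac{56632051}{794} \approx -71325.0$)
$G - \left(\left(-136\right) \left(-102\right) - 137\right) = - \frac{56632051}{794} - \left(\left(-136\right) \left(-102\right) - 137\right) = - \frac{56632051}{794} - \left(13872 - 137\right) = - \frac{56632051}{794} - 13735 = - \frac{67537641}{794}$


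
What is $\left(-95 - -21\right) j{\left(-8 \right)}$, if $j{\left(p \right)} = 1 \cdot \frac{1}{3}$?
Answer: $- \frac{74}{3} \approx -24.667$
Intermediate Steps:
$j{\left(p \right)} = \frac{1}{3}$ ($j{\left(p \right)} = 1 \cdot \frac{1}{3} = \frac{1}{3}$)
$\left(-95 - -21\right) j{\left(-8 \right)} = \left(-95 - -21\right) \frac{1}{3} = \left(-95 + 21\right) \frac{1}{3} = \left(-74\right) \frac{1}{3} = - \frac{74}{3}$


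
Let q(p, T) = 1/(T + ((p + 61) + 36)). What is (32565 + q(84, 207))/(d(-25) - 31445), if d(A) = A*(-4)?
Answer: -12635221/12161860 ≈ -1.0389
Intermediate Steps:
q(p, T) = 1/(97 + T + p) (q(p, T) = 1/(T + ((61 + p) + 36)) = 1/(T + (97 + p)) = 1/(97 + T + p))
d(A) = -4*A
(32565 + q(84, 207))/(d(-25) - 31445) = (32565 + 1/(97 + 207 + 84))/(-4*(-25) - 31445) = (32565 + 1/388)/(100 - 31445) = (32565 + 1/388)/(-31345) = (12635221/388)*(-1/31345) = -12635221/12161860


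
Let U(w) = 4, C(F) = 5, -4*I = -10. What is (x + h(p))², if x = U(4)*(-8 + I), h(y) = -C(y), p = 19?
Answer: 729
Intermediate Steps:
I = 5/2 (I = -¼*(-10) = 5/2 ≈ 2.5000)
h(y) = -5 (h(y) = -1*5 = -5)
x = -22 (x = 4*(-8 + 5/2) = 4*(-11/2) = -22)
(x + h(p))² = (-22 - 5)² = (-27)² = 729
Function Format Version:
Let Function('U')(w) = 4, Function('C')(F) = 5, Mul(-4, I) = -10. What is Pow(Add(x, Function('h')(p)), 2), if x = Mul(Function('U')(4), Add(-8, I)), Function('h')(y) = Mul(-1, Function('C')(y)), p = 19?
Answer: 729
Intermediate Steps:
I = Rational(5, 2) (I = Mul(Rational(-1, 4), -10) = Rational(5, 2) ≈ 2.5000)
Function('h')(y) = -5 (Function('h')(y) = Mul(-1, 5) = -5)
x = -22 (x = Mul(4, Add(-8, Rational(5, 2))) = Mul(4, Rational(-11, 2)) = -22)
Pow(Add(x, Function('h')(p)), 2) = Pow(Add(-22, -5), 2) = Pow(-27, 2) = 729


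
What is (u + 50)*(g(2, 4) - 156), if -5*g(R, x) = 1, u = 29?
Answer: -61699/5 ≈ -12340.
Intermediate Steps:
g(R, x) = -1/5 (g(R, x) = -1/5*1 = -1/5)
(u + 50)*(g(2, 4) - 156) = (29 + 50)*(-1/5 - 156) = 79*(-781/5) = -61699/5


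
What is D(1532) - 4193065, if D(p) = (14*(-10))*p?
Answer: -4407545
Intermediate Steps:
D(p) = -140*p
D(1532) - 4193065 = -140*1532 - 4193065 = -214480 - 4193065 = -4407545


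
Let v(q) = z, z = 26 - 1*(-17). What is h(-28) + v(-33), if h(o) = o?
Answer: 15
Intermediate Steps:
z = 43 (z = 26 + 17 = 43)
v(q) = 43
h(-28) + v(-33) = -28 + 43 = 15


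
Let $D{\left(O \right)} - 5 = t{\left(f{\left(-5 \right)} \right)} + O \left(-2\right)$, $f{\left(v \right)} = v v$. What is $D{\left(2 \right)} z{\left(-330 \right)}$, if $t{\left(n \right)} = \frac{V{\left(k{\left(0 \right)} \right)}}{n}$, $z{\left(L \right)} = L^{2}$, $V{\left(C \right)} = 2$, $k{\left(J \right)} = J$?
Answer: $117612$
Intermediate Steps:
$f{\left(v \right)} = v^{2}$
$t{\left(n \right)} = \frac{2}{n}$
$D{\left(O \right)} = \frac{127}{25} - 2 O$ ($D{\left(O \right)} = 5 + \left(\frac{2}{\left(-5\right)^{2}} + O \left(-2\right)\right) = 5 - \left(- \frac{2}{25} + 2 O\right) = \frac{127}{25} - 2 O$)
$D{\left(2 \right)} z{\left(-330 \right)} = \left(\frac{127}{25} - 4\right) \left(-330\right)^{2} = \left(\frac{127}{25} - 4\right) 108900 = \frac{27}{25} \cdot 108900 = 117612$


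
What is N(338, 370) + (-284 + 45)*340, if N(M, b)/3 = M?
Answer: -80246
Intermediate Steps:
N(M, b) = 3*M
N(338, 370) + (-284 + 45)*340 = 3*338 + (-284 + 45)*340 = 1014 - 239*340 = 1014 - 81260 = -80246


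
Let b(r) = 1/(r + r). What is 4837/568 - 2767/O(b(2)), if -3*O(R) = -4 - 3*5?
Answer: -4623065/10792 ≈ -428.38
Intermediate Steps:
b(r) = 1/(2*r)
O(R) = 19/3 (O(R) = -(-4 - 3*5)/3 = -(-4 - 15)/3 = -1/3*(-19) = 19/3)
4837/568 - 2767/O(b(2)) = 4837/568 - 2767/19/3 = 4837*(1/568) - 2767*3/19 = 4837/568 - 8301/19 = -4623065/10792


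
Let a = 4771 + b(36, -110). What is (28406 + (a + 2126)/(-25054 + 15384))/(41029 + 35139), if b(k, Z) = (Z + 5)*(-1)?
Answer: 137339509/368272280 ≈ 0.37293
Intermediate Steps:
b(k, Z) = -5 - Z (b(k, Z) = (5 + Z)*(-1) = -5 - Z)
a = 4876 (a = 4771 + (-5 - 1*(-110)) = 4771 + (-5 + 110) = 4771 + 105 = 4876)
(28406 + (a + 2126)/(-25054 + 15384))/(41029 + 35139) = (28406 + (4876 + 2126)/(-25054 + 15384))/(41029 + 35139) = (28406 + 7002/(-9670))/76168 = (28406 + 7002*(-1/9670))*(1/76168) = (28406 - 3501/4835)*(1/76168) = (137339509/4835)*(1/76168) = 137339509/368272280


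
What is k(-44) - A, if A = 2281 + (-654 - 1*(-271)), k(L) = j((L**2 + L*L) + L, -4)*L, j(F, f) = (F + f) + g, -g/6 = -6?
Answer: -171738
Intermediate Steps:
g = 36 (g = -6*(-6) = 36)
j(F, f) = 36 + F + f (j(F, f) = (F + f) + 36 = 36 + F + f)
k(L) = L*(32 + L + 2*L**2) (k(L) = (36 + ((L**2 + L*L) + L) - 4)*L = (36 + ((L**2 + L**2) + L) - 4)*L = (36 + (2*L**2 + L) - 4)*L = (36 + (L + 2*L**2) - 4)*L = (32 + L + 2*L**2)*L = L*(32 + L + 2*L**2))
A = 1898 (A = 2281 + (-654 + 271) = 2281 - 383 = 1898)
k(-44) - A = -44*(32 - 44*(1 + 2*(-44))) - 1*1898 = -44*(32 - 44*(1 - 88)) - 1898 = -44*(32 - 44*(-87)) - 1898 = -44*(32 + 3828) - 1898 = -44*3860 - 1898 = -169840 - 1898 = -171738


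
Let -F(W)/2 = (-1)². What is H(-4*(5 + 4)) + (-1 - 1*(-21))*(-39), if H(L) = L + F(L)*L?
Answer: -744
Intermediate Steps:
F(W) = -2 (F(W) = -2*(-1)² = -2*1 = -2)
H(L) = -L (H(L) = L - 2*L = -L)
H(-4*(5 + 4)) + (-1 - 1*(-21))*(-39) = -(-4)*(5 + 4) + (-1 - 1*(-21))*(-39) = -(-4)*9 + (-1 + 21)*(-39) = -1*(-36) + 20*(-39) = 36 - 780 = -744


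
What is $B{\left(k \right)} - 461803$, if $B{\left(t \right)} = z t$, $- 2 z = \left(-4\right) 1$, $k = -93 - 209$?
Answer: $-462407$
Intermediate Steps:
$k = -302$ ($k = -93 - 209 = -302$)
$z = 2$ ($z = - \frac{\left(-4\right) 1}{2} = \left(- \frac{1}{2}\right) \left(-4\right) = 2$)
$B{\left(t \right)} = 2 t$
$B{\left(k \right)} - 461803 = 2 \left(-302\right) - 461803 = -604 - 461803 = -462407$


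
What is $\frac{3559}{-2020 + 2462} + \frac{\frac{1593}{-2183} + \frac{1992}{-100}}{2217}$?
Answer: $\frac{2430029211}{302140150} \approx 8.0427$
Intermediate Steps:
$\frac{3559}{-2020 + 2462} + \frac{\frac{1593}{-2183} + \frac{1992}{-100}}{2217} = \frac{3559}{442} + \left(1593 \left(- \frac{1}{2183}\right) + 1992 \left(- \frac{1}{100}\right)\right) \frac{1}{2217} = 3559 \cdot \frac{1}{442} + \left(- \frac{27}{37} - \frac{498}{25}\right) \frac{1}{2217} = \frac{3559}{442} - \frac{6367}{683575} = \frac{2430029211}{302140150}$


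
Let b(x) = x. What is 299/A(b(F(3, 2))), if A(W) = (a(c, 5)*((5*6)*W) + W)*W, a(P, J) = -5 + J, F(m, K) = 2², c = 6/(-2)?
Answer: 299/16 ≈ 18.688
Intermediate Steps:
c = -3 (c = 6*(-½) = -3)
F(m, K) = 4
A(W) = W² (A(W) = ((-5 + 5)*((5*6)*W) + W)*W = (0*(30*W) + W)*W = (0 + W)*W = W*W = W²)
299/A(b(F(3, 2))) = 299/(4²) = 299/16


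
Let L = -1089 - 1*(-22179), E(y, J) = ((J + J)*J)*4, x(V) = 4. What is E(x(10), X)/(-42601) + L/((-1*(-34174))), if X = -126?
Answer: -1720958151/727923287 ≈ -2.3642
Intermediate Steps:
E(y, J) = 8*J**2 (E(y, J) = ((2*J)*J)*4 = (2*J**2)*4 = 8*J**2)
L = 21090 (L = -1089 + 22179 = 21090)
E(x(10), X)/(-42601) + L/((-1*(-34174))) = (8*(-126)**2)/(-42601) + 21090/((-1*(-34174))) = (8*15876)*(-1/42601) + 21090/34174 = 127008*(-1/42601) + 21090*(1/34174) = -127008/42601 + 10545/17087 = -1720958151/727923287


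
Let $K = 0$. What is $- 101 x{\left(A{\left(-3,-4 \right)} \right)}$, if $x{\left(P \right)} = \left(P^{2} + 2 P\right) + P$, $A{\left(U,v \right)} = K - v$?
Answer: $-2828$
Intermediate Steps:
$A{\left(U,v \right)} = - v$ ($A{\left(U,v \right)} = 0 - v = - v$)
$x{\left(P \right)} = P^{2} + 3 P$
$- 101 x{\left(A{\left(-3,-4 \right)} \right)} = - 101 \left(-1\right) \left(-4\right) \left(3 - -4\right) = - 101 \cdot 4 \left(3 + 4\right) = - 101 \cdot 4 \cdot 7 = \left(-101\right) 28 = -2828$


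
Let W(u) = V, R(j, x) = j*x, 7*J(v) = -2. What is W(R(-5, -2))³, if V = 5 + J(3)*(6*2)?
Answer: 1331/343 ≈ 3.8805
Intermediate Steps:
J(v) = -2/7 (J(v) = (⅐)*(-2) = -2/7)
V = 11/7 (V = 5 - 12*2/7 = 5 - 2/7*12 = 5 - 24/7 = 11/7 ≈ 1.5714)
W(u) = 11/7
W(R(-5, -2))³ = (11/7)³ = 1331/343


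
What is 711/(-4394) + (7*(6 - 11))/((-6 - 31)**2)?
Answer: -1127149/6015386 ≈ -0.18738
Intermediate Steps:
711/(-4394) + (7*(6 - 11))/((-6 - 31)**2) = 711*(-1/4394) + (7*(-5))/((-37)**2) = -711/4394 - 35/1369 = -1127149/6015386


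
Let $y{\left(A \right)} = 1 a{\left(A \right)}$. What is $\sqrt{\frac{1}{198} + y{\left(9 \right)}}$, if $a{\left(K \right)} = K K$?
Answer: $\frac{\sqrt{352858}}{66} \approx 9.0003$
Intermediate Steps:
$a{\left(K \right)} = K^{2}$
$y{\left(A \right)} = A^{2}$ ($y{\left(A \right)} = 1 A^{2} = A^{2}$)
$\sqrt{\frac{1}{198} + y{\left(9 \right)}} = \sqrt{\frac{1}{198} + 9^{2}} = \sqrt{\frac{1}{198} + 81} = \sqrt{\frac{16039}{198}} = \frac{\sqrt{352858}}{66}$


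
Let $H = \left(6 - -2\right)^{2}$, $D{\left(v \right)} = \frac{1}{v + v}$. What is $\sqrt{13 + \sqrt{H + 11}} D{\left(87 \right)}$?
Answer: $\frac{\sqrt{13 + 5 \sqrt{3}}}{174} \approx 0.026747$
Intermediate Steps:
$D{\left(v \right)} = \frac{1}{2 v}$
$H = 64$ ($H = \left(6 + 2\right)^{2} = 8^{2} = 64$)
$\sqrt{13 + \sqrt{H + 11}} D{\left(87 \right)} = \sqrt{13 + \sqrt{64 + 11}} \frac{1}{2 \cdot 87} = \sqrt{13 + \sqrt{75}} \cdot \frac{1}{2} \cdot \frac{1}{87} = \sqrt{13 + 5 \sqrt{3}} \cdot \frac{1}{174} = \frac{\sqrt{13 + 5 \sqrt{3}}}{174}$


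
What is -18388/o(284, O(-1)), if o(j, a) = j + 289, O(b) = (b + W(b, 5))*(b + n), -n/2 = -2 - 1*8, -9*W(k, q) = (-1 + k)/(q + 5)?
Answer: -18388/573 ≈ -32.091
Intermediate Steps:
W(k, q) = -(-1 + k)/(9*(5 + q)) (W(k, q) = -(-1 + k)/(9*(q + 5)) = -(-1 + k)/(9*(5 + q)))
n = 20 (n = -2*(-2 - 1*8) = -2*(-2 - 8) = -2*(-10) = 20)
O(b) = (20 + b)*(1/90 + 89*b/90) (O(b) = (b + (1 - b)/(9*(5 + 5)))*(b + 20) = (b + (1/9)*(1 - b)/10)*(20 + b) = (b + (1/9)*(1/10)*(1 - b))*(20 + b) = (b + (1/90 - b/90))*(20 + b) = (1/90 + 89*b/90)*(20 + b) = (20 + b)*(1/90 + 89*b/90))
o(j, a) = 289 + j
-18388/o(284, O(-1)) = -18388/(289 + 284) = -18388/573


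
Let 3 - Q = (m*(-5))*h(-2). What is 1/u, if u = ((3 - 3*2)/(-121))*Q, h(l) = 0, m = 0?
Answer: 121/9 ≈ 13.444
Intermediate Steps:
Q = 3 (Q = 3 - 0*(-5)*0 = 3 - 0*0 = 3 - 1*0 = 3 + 0 = 3)
u = 9/121 (u = ((3 - 3*2)/(-121))*3 = ((3 - 6)*(-1/121))*3 = -3*(-1/121)*3 = (3/121)*3 = 9/121 ≈ 0.074380)
1/u = 1/(9/121) = 121/9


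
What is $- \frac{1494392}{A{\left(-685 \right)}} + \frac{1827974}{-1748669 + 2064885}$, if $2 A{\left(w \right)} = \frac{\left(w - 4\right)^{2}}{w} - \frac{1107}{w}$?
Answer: $\frac{162065039799669}{37441081156} \approx 4328.5$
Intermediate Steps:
$A{\left(w \right)} = - \frac{1107}{2 w} + \frac{\left(-4 + w\right)^{2}}{2 w}$ ($A{\left(w \right)} = \frac{\frac{\left(w - 4\right)^{2}}{w} - \frac{1107}{w}}{2} = \frac{\frac{\left(-4 + w\right)^{2}}{w} - \frac{1107}{w}}{2} = \frac{- \frac{1107}{w} + \frac{\left(-4 + w\right)^{2}}{w}}{2} = - \frac{1107}{2 w} + \frac{\left(-4 + w\right)^{2}}{2 w}$)
$- \frac{1494392}{A{\left(-685 \right)}} + \frac{1827974}{-1748669 + 2064885} = - \frac{1494392}{\frac{1}{2} \frac{1}{-685} \left(-1107 + \left(-4 - 685\right)^{2}\right)} + \frac{1827974}{-1748669 + 2064885} = - \frac{1494392}{\frac{1}{2} \left(- \frac{1}{685}\right) \left(-1107 + \left(-689\right)^{2}\right)} + \frac{1827974}{316216} = - \frac{1494392}{\frac{1}{2} \left(- \frac{1}{685}\right) \left(-1107 + 474721\right)} + 1827974 \cdot \frac{1}{316216} = - \frac{1494392}{\frac{1}{2} \left(- \frac{1}{685}\right) 473614} + \frac{913987}{158108} = - \frac{1494392}{- \frac{236807}{685}} + \frac{913987}{158108} = \left(-1494392\right) \left(- \frac{685}{236807}\right) + \frac{913987}{158108} = \frac{1023658520}{236807} + \frac{913987}{158108} = \frac{162065039799669}{37441081156}$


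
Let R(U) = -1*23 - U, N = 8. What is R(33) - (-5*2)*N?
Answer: 24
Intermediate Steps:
R(U) = -23 - U
R(33) - (-5*2)*N = (-23 - 1*33) - (-5*2)*8 = (-23 - 33) - (-10)*8 = -56 - 1*(-80) = -56 + 80 = 24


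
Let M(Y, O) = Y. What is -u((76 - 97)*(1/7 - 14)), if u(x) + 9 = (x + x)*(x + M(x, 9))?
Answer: -338715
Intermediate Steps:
u(x) = -9 + 4*x² (u(x) = -9 + (x + x)*(x + x) = -9 + (2*x)*(2*x) = -9 + 4*x²)
-u((76 - 97)*(1/7 - 14)) = -(-9 + 4*((76 - 97)*(1/7 - 14))²) = -(-9 + 4*(-21*(⅐ - 14))²) = -(-9 + 4*(-21*(-97/7))²) = -(-9 + 4*291²) = -(-9 + 4*84681) = -(-9 + 338724) = -1*338715 = -338715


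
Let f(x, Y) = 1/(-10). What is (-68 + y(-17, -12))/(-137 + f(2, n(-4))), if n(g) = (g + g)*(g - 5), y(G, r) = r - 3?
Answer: 830/1371 ≈ 0.60540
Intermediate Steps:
y(G, r) = -3 + r
n(g) = 2*g*(-5 + g) (n(g) = (2*g)*(-5 + g) = 2*g*(-5 + g))
f(x, Y) = -⅒
(-68 + y(-17, -12))/(-137 + f(2, n(-4))) = (-68 + (-3 - 12))/(-137 - ⅒) = (-68 - 15)/(-1371/10) = -83*(-10/1371) = 830/1371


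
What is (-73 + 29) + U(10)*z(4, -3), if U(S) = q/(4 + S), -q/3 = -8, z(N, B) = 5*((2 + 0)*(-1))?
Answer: -428/7 ≈ -61.143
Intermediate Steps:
z(N, B) = -10 (z(N, B) = 5*(2*(-1)) = 5*(-2) = -10)
q = 24 (q = -3*(-8) = 24)
U(S) = 24/(4 + S)
(-73 + 29) + U(10)*z(4, -3) = (-73 + 29) + (24/(4 + 10))*(-10) = -44 + (24/14)*(-10) = -44 + (24*(1/14))*(-10) = -44 + (12/7)*(-10) = -44 - 120/7 = -428/7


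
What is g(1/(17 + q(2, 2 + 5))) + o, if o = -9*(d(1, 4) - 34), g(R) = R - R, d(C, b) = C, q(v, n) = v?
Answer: 297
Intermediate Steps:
g(R) = 0
o = 297 (o = -9*(1 - 34) = -9*(-33) = 297)
g(1/(17 + q(2, 2 + 5))) + o = 0 + 297 = 297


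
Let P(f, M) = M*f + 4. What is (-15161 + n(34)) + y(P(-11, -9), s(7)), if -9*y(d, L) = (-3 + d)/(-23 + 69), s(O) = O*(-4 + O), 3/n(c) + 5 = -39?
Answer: -138089209/9108 ≈ -15161.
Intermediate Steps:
P(f, M) = 4 + M*f
n(c) = -3/44 (n(c) = 3/(-5 - 39) = 3/(-44) = 3*(-1/44) = -3/44)
y(d, L) = 1/138 - d/414 (y(d, L) = -(-3 + d)/(9*(-23 + 69)) = -(-3 + d)/(9*46) = -(-3/46 + d/46)/9 = 1/138 - d/414)
(-15161 + n(34)) + y(P(-11, -9), s(7)) = (-15161 - 3/44) + (1/138 - (4 - 9*(-11))/414) = -667087/44 + (1/138 - (4 + 99)/414) = -667087/44 + (1/138 - 1/414*103) = -667087/44 + (1/138 - 103/414) = -667087/44 - 50/207 = -138089209/9108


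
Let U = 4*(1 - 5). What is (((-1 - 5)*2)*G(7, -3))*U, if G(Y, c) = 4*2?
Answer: 1536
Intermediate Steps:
G(Y, c) = 8
U = -16 (U = 4*(-4) = -16)
(((-1 - 5)*2)*G(7, -3))*U = (((-1 - 5)*2)*8)*(-16) = (-6*2*8)*(-16) = -12*8*(-16) = -96*(-16) = 1536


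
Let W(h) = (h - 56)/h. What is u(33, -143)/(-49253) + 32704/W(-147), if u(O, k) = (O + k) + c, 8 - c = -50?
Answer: 33826173860/1428337 ≈ 23682.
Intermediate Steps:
c = 58 (c = 8 - 1*(-50) = 8 + 50 = 58)
u(O, k) = 58 + O + k (u(O, k) = (O + k) + 58 = 58 + O + k)
W(h) = (-56 + h)/h
u(33, -143)/(-49253) + 32704/W(-147) = (58 + 33 - 143)/(-49253) + 32704/(((-56 - 147)/(-147))) = -52*(-1/49253) + 32704/((-1/147*(-203))) = 52/49253 + 32704/(29/21) = 52/49253 + 32704*(21/29) = 52/49253 + 686784/29 = 33826173860/1428337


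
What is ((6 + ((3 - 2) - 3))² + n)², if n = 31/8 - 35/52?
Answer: 3988009/10816 ≈ 368.71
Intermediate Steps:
n = 333/104 (n = 31*(⅛) - 35*1/52 = 31/8 - 35/52 = 333/104 ≈ 3.2019)
((6 + ((3 - 2) - 3))² + n)² = ((6 + ((3 - 2) - 3))² + 333/104)² = ((6 + (1 - 3))² + 333/104)² = ((6 - 2)² + 333/104)² = (4² + 333/104)² = (16 + 333/104)² = (1997/104)² = 3988009/10816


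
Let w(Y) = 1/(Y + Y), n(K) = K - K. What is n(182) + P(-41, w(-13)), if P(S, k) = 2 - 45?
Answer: -43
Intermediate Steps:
n(K) = 0
w(Y) = 1/(2*Y)
P(S, k) = -43
n(182) + P(-41, w(-13)) = 0 - 43 = -43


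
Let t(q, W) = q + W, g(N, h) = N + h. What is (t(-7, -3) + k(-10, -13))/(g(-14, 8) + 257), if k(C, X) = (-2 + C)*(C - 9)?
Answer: 218/251 ≈ 0.86853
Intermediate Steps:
k(C, X) = (-9 + C)*(-2 + C) (k(C, X) = (-2 + C)*(-9 + C) = (-9 + C)*(-2 + C))
t(q, W) = W + q
(t(-7, -3) + k(-10, -13))/(g(-14, 8) + 257) = ((-3 - 7) + (18 + (-10)² - 11*(-10)))/((-14 + 8) + 257) = (-10 + (18 + 100 + 110))/(-6 + 257) = (-10 + 228)/251 = 218*(1/251) = 218/251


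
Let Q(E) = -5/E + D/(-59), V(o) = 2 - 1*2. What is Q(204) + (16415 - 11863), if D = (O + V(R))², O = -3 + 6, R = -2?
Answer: 54785741/12036 ≈ 4551.8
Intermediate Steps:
V(o) = 0 (V(o) = 2 - 2 = 0)
O = 3
D = 9 (D = (3 + 0)² = 3² = 9)
Q(E) = -9/59 - 5/E (Q(E) = -5/E + 9/(-59) = -5/E + 9*(-1/59) = -5/E - 9/59 = -9/59 - 5/E)
Q(204) + (16415 - 11863) = (-9/59 - 5/204) + (16415 - 11863) = (-9/59 - 5*1/204) + 4552 = (-9/59 - 5/204) + 4552 = -2131/12036 + 4552 = 54785741/12036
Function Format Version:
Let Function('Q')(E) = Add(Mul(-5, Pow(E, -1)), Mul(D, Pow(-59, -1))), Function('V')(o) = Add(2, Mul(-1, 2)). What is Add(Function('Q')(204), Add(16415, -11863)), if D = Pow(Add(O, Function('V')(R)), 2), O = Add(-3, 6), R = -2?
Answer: Rational(54785741, 12036) ≈ 4551.8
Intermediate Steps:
Function('V')(o) = 0 (Function('V')(o) = Add(2, -2) = 0)
O = 3
D = 9 (D = Pow(Add(3, 0), 2) = Pow(3, 2) = 9)
Function('Q')(E) = Add(Rational(-9, 59), Mul(-5, Pow(E, -1))) (Function('Q')(E) = Add(Mul(-5, Pow(E, -1)), Mul(9, Pow(-59, -1))) = Add(Mul(-5, Pow(E, -1)), Mul(9, Rational(-1, 59))) = Add(Mul(-5, Pow(E, -1)), Rational(-9, 59)) = Add(Rational(-9, 59), Mul(-5, Pow(E, -1))))
Add(Function('Q')(204), Add(16415, -11863)) = Add(Add(Rational(-9, 59), Mul(-5, Pow(204, -1))), Add(16415, -11863)) = Add(Add(Rational(-9, 59), Mul(-5, Rational(1, 204))), 4552) = Add(Add(Rational(-9, 59), Rational(-5, 204)), 4552) = Add(Rational(-2131, 12036), 4552) = Rational(54785741, 12036)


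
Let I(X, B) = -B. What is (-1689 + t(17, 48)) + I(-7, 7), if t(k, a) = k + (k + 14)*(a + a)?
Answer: 1297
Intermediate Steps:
t(k, a) = k + 2*a*(14 + k) (t(k, a) = k + (14 + k)*(2*a) = k + 2*a*(14 + k))
(-1689 + t(17, 48)) + I(-7, 7) = (-1689 + (17 + 28*48 + 2*48*17)) - 1*7 = (-1689 + (17 + 1344 + 1632)) - 7 = (-1689 + 2993) - 7 = 1304 - 7 = 1297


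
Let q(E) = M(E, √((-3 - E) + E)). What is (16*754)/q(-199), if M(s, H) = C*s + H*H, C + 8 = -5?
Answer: 1508/323 ≈ 4.6687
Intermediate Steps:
C = -13 (C = -8 - 5 = -13)
M(s, H) = H² - 13*s (M(s, H) = -13*s + H*H = -13*s + H² = H² - 13*s)
q(E) = -3 - 13*E (q(E) = (√((-3 - E) + E))² - 13*E = (√(-3))² - 13*E = (I*√3)² - 13*E = -3 - 13*E)
(16*754)/q(-199) = (16*754)/(-3 - 13*(-199)) = 12064/(-3 + 2587) = 12064/2584 = 12064*(1/2584) = 1508/323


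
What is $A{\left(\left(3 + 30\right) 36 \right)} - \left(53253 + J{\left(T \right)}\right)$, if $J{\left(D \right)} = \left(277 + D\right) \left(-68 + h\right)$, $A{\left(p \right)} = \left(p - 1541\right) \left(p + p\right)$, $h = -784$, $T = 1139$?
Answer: $314451$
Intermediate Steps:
$A{\left(p \right)} = 2 p \left(-1541 + p\right)$ ($A{\left(p \right)} = \left(-1541 + p\right) 2 p = 2 p \left(-1541 + p\right)$)
$J{\left(D \right)} = -236004 - 852 D$ ($J{\left(D \right)} = \left(277 + D\right) \left(-68 - 784\right) = \left(277 + D\right) \left(-852\right) = -236004 - 852 D$)
$A{\left(\left(3 + 30\right) 36 \right)} - \left(53253 + J{\left(T \right)}\right) = 2 \left(3 + 30\right) 36 \left(-1541 + \left(3 + 30\right) 36\right) - \left(-182751 - 970428\right) = 2 \cdot 33 \cdot 36 \left(-1541 + 33 \cdot 36\right) - -1153179 = 2 \cdot 1188 \left(-1541 + 1188\right) - -1153179 = 2 \cdot 1188 \left(-353\right) + \left(-53253 + 1206432\right) = -838728 + 1153179 = 314451$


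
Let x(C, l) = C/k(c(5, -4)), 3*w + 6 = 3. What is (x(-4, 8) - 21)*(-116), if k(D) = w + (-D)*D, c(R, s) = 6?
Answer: 89668/37 ≈ 2423.5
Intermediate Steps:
w = -1 (w = -2 + (⅓)*3 = -2 + 1 = -1)
k(D) = -1 - D² (k(D) = -1 + (-D)*D = -1 - D²)
x(C, l) = -C/37 (x(C, l) = C/(-1 - 1*6²) = C/(-1 - 1*36) = C/(-1 - 36) = C/(-37) = C*(-1/37) = -C/37)
(x(-4, 8) - 21)*(-116) = (-1/37*(-4) - 21)*(-116) = (4/37 - 21)*(-116) = -773/37*(-116) = 89668/37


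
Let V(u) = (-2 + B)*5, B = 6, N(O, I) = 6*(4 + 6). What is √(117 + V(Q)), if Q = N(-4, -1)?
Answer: √137 ≈ 11.705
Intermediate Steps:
N(O, I) = 60 (N(O, I) = 6*10 = 60)
Q = 60
V(u) = 20 (V(u) = (-2 + 6)*5 = 4*5 = 20)
√(117 + V(Q)) = √(117 + 20) = √137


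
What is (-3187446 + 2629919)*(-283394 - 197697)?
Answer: 268221221957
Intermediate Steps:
(-3187446 + 2629919)*(-283394 - 197697) = -557527*(-481091) = 268221221957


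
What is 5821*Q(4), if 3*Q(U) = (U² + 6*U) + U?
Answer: 256124/3 ≈ 85375.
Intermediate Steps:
Q(U) = U²/3 + 7*U/3 (Q(U) = ((U² + 6*U) + U)/3 = (U² + 7*U)/3 = U²/3 + 7*U/3)
5821*Q(4) = 5821*((⅓)*4*(7 + 4)) = 5821*((⅓)*4*11) = 5821*(44/3) = 256124/3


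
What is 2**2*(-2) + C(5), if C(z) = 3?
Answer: -5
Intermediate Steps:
2**2*(-2) + C(5) = 2**2*(-2) + 3 = 4*(-2) + 3 = -8 + 3 = -5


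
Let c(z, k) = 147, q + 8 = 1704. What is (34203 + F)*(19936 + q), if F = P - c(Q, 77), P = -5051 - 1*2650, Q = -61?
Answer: 570111360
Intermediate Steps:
q = 1696 (q = -8 + 1704 = 1696)
P = -7701 (P = -5051 - 2650 = -7701)
F = -7848 (F = -7701 - 1*147 = -7701 - 147 = -7848)
(34203 + F)*(19936 + q) = (34203 - 7848)*(19936 + 1696) = 26355*21632 = 570111360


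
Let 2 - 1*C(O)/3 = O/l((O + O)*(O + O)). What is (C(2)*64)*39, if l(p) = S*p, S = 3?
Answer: 14664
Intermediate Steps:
l(p) = 3*p
C(O) = 6 - 1/(4*O) (C(O) = 6 - 3*O/(3*((O + O)*(O + O))) = 6 - 3*O/(3*((2*O)*(2*O))) = 6 - 3*O/(3*(4*O²)) = 6 - 3*O/(12*O²) = 6 - 3*O*1/(12*O²) = 6 - 1/(4*O))
(C(2)*64)*39 = ((6 - ¼/2)*64)*39 = ((6 - ¼*½)*64)*39 = ((6 - ⅛)*64)*39 = ((47/8)*64)*39 = 376*39 = 14664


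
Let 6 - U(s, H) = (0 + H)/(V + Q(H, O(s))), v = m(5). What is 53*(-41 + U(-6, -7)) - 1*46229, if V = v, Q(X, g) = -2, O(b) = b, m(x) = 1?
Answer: -48455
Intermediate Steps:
v = 1
V = 1
U(s, H) = 6 + H (U(s, H) = 6 - (0 + H)/(1 - 2) = 6 - H/(-1) = 6 - H*(-1) = 6 - (-1)*H = 6 + H)
53*(-41 + U(-6, -7)) - 1*46229 = 53*(-41 + (6 - 7)) - 1*46229 = 53*(-41 - 1) - 46229 = 53*(-42) - 46229 = -2226 - 46229 = -48455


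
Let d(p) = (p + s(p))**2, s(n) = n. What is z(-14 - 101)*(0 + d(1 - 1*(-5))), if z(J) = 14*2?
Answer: 4032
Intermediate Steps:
d(p) = 4*p**2 (d(p) = (p + p)**2 = (2*p)**2 = 4*p**2)
z(J) = 28
z(-14 - 101)*(0 + d(1 - 1*(-5))) = 28*(0 + 4*(1 - 1*(-5))**2) = 28*(0 + 4*(1 + 5)**2) = 28*(0 + 4*6**2) = 28*(0 + 4*36) = 28*(0 + 144) = 28*144 = 4032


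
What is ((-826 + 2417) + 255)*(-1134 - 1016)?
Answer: -3968900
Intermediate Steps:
((-826 + 2417) + 255)*(-1134 - 1016) = (1591 + 255)*(-2150) = 1846*(-2150) = -3968900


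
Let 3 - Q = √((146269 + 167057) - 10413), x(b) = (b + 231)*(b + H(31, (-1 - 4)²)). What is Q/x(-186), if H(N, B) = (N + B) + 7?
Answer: -1/1845 + √33657/1845 ≈ 0.098893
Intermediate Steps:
H(N, B) = 7 + B + N (H(N, B) = (B + N) + 7 = 7 + B + N)
x(b) = (63 + b)*(231 + b) (x(b) = (b + 231)*(b + (7 + (-1 - 4)² + 31)) = (231 + b)*(b + (7 + (-5)² + 31)) = (231 + b)*(b + (7 + 25 + 31)) = (231 + b)*(b + 63) = (231 + b)*(63 + b) = (63 + b)*(231 + b))
Q = 3 - 3*√33657 (Q = 3 - √((146269 + 167057) - 10413) = 3 - √(313326 - 10413) = 3 - √302913 = 3 - 3*√33657 ≈ -547.38)
Q/x(-186) = (3 - 3*√33657)/(14553 + (-186)² + 294*(-186)) = (3 - 3*√33657)/(14553 + 34596 - 54684) = (3 - 3*√33657)/(-5535) = (3 - 3*√33657)*(-1/5535) = -1/1845 + √33657/1845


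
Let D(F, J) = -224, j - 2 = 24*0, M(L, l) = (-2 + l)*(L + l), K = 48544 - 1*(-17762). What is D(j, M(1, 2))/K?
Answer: -112/33153 ≈ -0.0033783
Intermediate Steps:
K = 66306 (K = 48544 + 17762 = 66306)
j = 2 (j = 2 + 24*0 = 2 + 0 = 2)
D(j, M(1, 2))/K = -224/66306 = -224*1/66306 = -112/33153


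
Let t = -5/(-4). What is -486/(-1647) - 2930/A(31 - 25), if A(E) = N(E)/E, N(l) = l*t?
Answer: -142966/61 ≈ -2343.7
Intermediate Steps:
t = 5/4 (t = -5*(-1/4) = 5/4 ≈ 1.2500)
N(l) = 5*l/4 (N(l) = l*(5/4) = 5*l/4)
A(E) = 5/4 (A(E) = (5*E/4)/E = 5/4)
-486/(-1647) - 2930/A(31 - 25) = -486/(-1647) - 2930/5/4 = -486*(-1/1647) - 2930*4/5 = 18/61 - 2344 = -142966/61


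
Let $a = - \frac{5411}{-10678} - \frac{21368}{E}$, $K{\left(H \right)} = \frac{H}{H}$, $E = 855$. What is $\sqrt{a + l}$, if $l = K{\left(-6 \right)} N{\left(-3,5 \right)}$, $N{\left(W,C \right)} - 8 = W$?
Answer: $\frac{23 i \sqrt{944949610}}{160170} \approx 4.4142 i$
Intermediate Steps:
$N{\left(W,C \right)} = 8 + W$
$K{\left(H \right)} = 1$
$l = 5$ ($l = 1 \left(8 - 3\right) = 1 \cdot 5 = 5$)
$a = - \frac{11765321}{480510}$ ($a = - \frac{5411}{-10678} - \frac{21368}{855} = \left(-5411\right) \left(- \frac{1}{10678}\right) - \frac{21368}{855} = \frac{5411}{10678} - \frac{21368}{855} = - \frac{11765321}{480510} \approx -24.485$)
$\sqrt{a + l} = \sqrt{- \frac{11765321}{480510} + 5} = \sqrt{- \frac{9362771}{480510}} = \frac{23 i \sqrt{944949610}}{160170}$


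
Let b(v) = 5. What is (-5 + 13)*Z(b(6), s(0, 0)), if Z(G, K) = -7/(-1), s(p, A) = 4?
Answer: 56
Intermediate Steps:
Z(G, K) = 7 (Z(G, K) = -7*(-1) = 7)
(-5 + 13)*Z(b(6), s(0, 0)) = (-5 + 13)*7 = 8*7 = 56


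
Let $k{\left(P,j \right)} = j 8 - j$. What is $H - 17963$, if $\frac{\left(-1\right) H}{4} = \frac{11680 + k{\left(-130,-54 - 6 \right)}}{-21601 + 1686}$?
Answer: $- \frac{71537621}{3983} \approx -17961.0$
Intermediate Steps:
$k{\left(P,j \right)} = 7 j$ ($k{\left(P,j \right)} = 8 j - j = 7 j$)
$H = \frac{9008}{3983}$ ($H = - 4 \frac{11680 + 7 \left(-54 - 6\right)}{-21601 + 1686} = - 4 \frac{11680 + 7 \left(-60\right)}{-19915} = - 4 \left(11680 - 420\right) \left(- \frac{1}{19915}\right) = - 4 \cdot 11260 \left(- \frac{1}{19915}\right) = \left(-4\right) \left(- \frac{2252}{3983}\right) = \frac{9008}{3983} \approx 2.2616$)
$H - 17963 = \frac{9008}{3983} - 17963 = - \frac{71537621}{3983}$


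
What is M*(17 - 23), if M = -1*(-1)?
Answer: -6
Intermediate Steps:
M = 1
M*(17 - 23) = 1*(17 - 23) = 1*(-6) = -6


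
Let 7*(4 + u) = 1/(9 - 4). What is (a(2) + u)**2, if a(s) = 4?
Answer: 1/1225 ≈ 0.00081633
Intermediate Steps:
u = -139/35 (u = -4 + 1/(7*(9 - 4)) = -4 + (1/7)/5 = -4 + (1/7)*(1/5) = -4 + 1/35 = -139/35 ≈ -3.9714)
(a(2) + u)**2 = (4 - 139/35)**2 = (1/35)**2 = 1/1225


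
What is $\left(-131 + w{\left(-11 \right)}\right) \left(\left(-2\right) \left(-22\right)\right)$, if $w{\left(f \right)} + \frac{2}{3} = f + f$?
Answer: $- \frac{20284}{3} \approx -6761.3$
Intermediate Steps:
$w{\left(f \right)} = - \frac{2}{3} + 2 f$ ($w{\left(f \right)} = - \frac{2}{3} + \left(f + f\right) = - \frac{2}{3} + 2 f$)
$\left(-131 + w{\left(-11 \right)}\right) \left(\left(-2\right) \left(-22\right)\right) = \left(-131 + \left(- \frac{2}{3} + 2 \left(-11\right)\right)\right) \left(\left(-2\right) \left(-22\right)\right) = \left(-131 - \frac{68}{3}\right) 44 = \left(- \frac{461}{3}\right) 44 = - \frac{20284}{3}$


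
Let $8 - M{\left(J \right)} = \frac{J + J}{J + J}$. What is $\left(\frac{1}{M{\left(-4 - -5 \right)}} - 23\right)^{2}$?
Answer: $\frac{25600}{49} \approx 522.45$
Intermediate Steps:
$M{\left(J \right)} = 7$ ($M{\left(J \right)} = 8 - \frac{J + J}{J + J} = 8 - \frac{2 J}{2 J} = 8 - 2 J \frac{1}{2 J} = 8 - 1 = 7$)
$\left(\frac{1}{M{\left(-4 - -5 \right)}} - 23\right)^{2} = \left(\frac{1}{7} - 23\right)^{2} = \left(- \frac{160}{7}\right)^{2} = \frac{25600}{49}$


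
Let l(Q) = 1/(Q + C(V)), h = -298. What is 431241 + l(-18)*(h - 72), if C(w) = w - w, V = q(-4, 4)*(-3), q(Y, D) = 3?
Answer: 3881354/9 ≈ 4.3126e+5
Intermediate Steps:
V = -9 (V = 3*(-3) = -9)
C(w) = 0
l(Q) = 1/Q (l(Q) = 1/(Q + 0) = 1/Q)
431241 + l(-18)*(h - 72) = 431241 + (-298 - 72)/(-18) = 431241 - 1/18*(-370) = 431241 + 185/9 = 3881354/9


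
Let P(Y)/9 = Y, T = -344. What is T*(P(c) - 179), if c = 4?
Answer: 49192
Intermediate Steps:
P(Y) = 9*Y
T*(P(c) - 179) = -344*(9*4 - 179) = -344*(36 - 179) = -344*(-143) = 49192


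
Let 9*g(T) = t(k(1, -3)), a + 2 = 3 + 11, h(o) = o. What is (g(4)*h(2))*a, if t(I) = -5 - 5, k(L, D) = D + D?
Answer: -80/3 ≈ -26.667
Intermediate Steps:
k(L, D) = 2*D
a = 12 (a = -2 + (3 + 11) = -2 + 14 = 12)
t(I) = -10
g(T) = -10/9 (g(T) = (⅑)*(-10) = -10/9)
(g(4)*h(2))*a = -10/9*2*12 = -20/9*12 = -80/3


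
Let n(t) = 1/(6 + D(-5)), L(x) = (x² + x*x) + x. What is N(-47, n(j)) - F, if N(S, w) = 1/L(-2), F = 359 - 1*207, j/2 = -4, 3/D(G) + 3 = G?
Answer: -911/6 ≈ -151.83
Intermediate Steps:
D(G) = 3/(-3 + G)
j = -8 (j = 2*(-4) = -8)
L(x) = x + 2*x² (L(x) = (x² + x²) + x = 2*x² + x = x + 2*x²)
F = 152 (F = 359 - 207 = 152)
n(t) = 8/45 (n(t) = 1/(6 + 3/(-3 - 5)) = 1/(6 + 3/(-8)) = 1/(6 + 3*(-⅛)) = 1/(6 - 3/8) = 1/(45/8) = 8/45)
N(S, w) = ⅙ (N(S, w) = 1/(-2*(1 + 2*(-2))) = 1/(-2*(1 - 4)) = 1/(-2*(-3)) = 1/6 = ⅙)
N(-47, n(j)) - F = ⅙ - 1*152 = ⅙ - 152 = -911/6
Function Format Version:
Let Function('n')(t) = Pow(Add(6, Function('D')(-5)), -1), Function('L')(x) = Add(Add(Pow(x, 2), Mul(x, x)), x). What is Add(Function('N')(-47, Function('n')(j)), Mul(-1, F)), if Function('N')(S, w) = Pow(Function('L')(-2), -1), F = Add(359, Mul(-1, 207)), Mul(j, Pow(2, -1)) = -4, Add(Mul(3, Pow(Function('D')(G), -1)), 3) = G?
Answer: Rational(-911, 6) ≈ -151.83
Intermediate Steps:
Function('D')(G) = Mul(3, Pow(Add(-3, G), -1))
j = -8 (j = Mul(2, -4) = -8)
Function('L')(x) = Add(x, Mul(2, Pow(x, 2))) (Function('L')(x) = Add(Add(Pow(x, 2), Pow(x, 2)), x) = Add(Mul(2, Pow(x, 2)), x) = Add(x, Mul(2, Pow(x, 2))))
F = 152 (F = Add(359, -207) = 152)
Function('n')(t) = Rational(8, 45) (Function('n')(t) = Pow(Add(6, Mul(3, Pow(Add(-3, -5), -1))), -1) = Pow(Add(6, Mul(3, Pow(-8, -1))), -1) = Pow(Add(6, Mul(3, Rational(-1, 8))), -1) = Pow(Add(6, Rational(-3, 8)), -1) = Pow(Rational(45, 8), -1) = Rational(8, 45))
Function('N')(S, w) = Rational(1, 6) (Function('N')(S, w) = Pow(Mul(-2, Add(1, Mul(2, -2))), -1) = Pow(Mul(-2, Add(1, -4)), -1) = Pow(Mul(-2, -3), -1) = Pow(6, -1) = Rational(1, 6))
Add(Function('N')(-47, Function('n')(j)), Mul(-1, F)) = Add(Rational(1, 6), Mul(-1, 152)) = Add(Rational(1, 6), -152) = Rational(-911, 6)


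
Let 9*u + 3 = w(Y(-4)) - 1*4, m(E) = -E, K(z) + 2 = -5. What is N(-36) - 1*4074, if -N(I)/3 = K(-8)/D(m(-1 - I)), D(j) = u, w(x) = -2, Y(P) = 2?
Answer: -4095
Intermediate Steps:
K(z) = -7 (K(z) = -2 - 5 = -7)
u = -1 (u = -1/3 + (-2 - 1*4)/9 = -1/3 + (-2 - 4)/9 = -1/3 + (1/9)*(-6) = -1/3 - 2/3 = -1)
D(j) = -1
N(I) = -21 (N(I) = -(-21)/(-1) = -(-21)*(-1) = -3*7 = -21)
N(-36) - 1*4074 = -21 - 1*4074 = -21 - 4074 = -4095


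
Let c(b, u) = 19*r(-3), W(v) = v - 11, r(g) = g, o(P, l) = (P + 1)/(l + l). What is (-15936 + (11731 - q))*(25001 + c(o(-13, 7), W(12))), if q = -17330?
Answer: 327390000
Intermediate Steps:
o(P, l) = (1 + P)/(2*l) (o(P, l) = (1 + P)/((2*l)) = (1 + P)*(1/(2*l)) = (1 + P)/(2*l))
W(v) = -11 + v
c(b, u) = -57 (c(b, u) = 19*(-3) = -57)
(-15936 + (11731 - q))*(25001 + c(o(-13, 7), W(12))) = (-15936 + (11731 - 1*(-17330)))*(25001 - 57) = (-15936 + (11731 + 17330))*24944 = (-15936 + 29061)*24944 = 13125*24944 = 327390000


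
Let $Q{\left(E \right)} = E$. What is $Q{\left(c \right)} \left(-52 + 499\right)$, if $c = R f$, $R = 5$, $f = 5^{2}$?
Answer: $55875$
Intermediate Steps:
$f = 25$
$c = 125$ ($c = 5 \cdot 25 = 125$)
$Q{\left(c \right)} \left(-52 + 499\right) = 125 \left(-52 + 499\right) = 125 \cdot 447 = 55875$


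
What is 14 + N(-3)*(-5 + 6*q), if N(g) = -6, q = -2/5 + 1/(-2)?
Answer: 382/5 ≈ 76.400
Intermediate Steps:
q = -9/10 (q = -2*1/5 + 1*(-1/2) = -2/5 - 1/2 = -9/10 ≈ -0.90000)
14 + N(-3)*(-5 + 6*q) = 14 - 6*(-5 + 6*(-9/10)) = 14 - 6*(-5 - 27/5) = 14 - 6*(-52/5) = 14 + 312/5 = 382/5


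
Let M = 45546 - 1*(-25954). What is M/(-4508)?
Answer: -17875/1127 ≈ -15.861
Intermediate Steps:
M = 71500 (M = 45546 + 25954 = 71500)
M/(-4508) = 71500/(-4508) = 71500*(-1/4508) = -17875/1127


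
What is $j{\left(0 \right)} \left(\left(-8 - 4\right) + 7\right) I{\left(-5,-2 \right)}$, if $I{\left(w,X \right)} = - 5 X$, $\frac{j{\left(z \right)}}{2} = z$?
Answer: $0$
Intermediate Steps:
$j{\left(z \right)} = 2 z$
$j{\left(0 \right)} \left(\left(-8 - 4\right) + 7\right) I{\left(-5,-2 \right)} = 2 \cdot 0 \left(\left(-8 - 4\right) + 7\right) \left(\left(-5\right) \left(-2\right)\right) = 0 \left(-12 + 7\right) 10 = 0 \left(-5\right) 10 = 0 \cdot 10 = 0$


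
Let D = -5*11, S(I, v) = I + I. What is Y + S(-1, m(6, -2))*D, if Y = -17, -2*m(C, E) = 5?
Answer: 93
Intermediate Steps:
m(C, E) = -5/2 (m(C, E) = -½*5 = -5/2)
S(I, v) = 2*I
D = -55
Y + S(-1, m(6, -2))*D = -17 + (2*(-1))*(-55) = -17 - 2*(-55) = -17 + 110 = 93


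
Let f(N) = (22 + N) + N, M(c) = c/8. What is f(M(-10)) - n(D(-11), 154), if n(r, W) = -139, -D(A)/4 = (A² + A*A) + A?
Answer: 317/2 ≈ 158.50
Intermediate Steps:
D(A) = -8*A² - 4*A (D(A) = -4*((A² + A*A) + A) = -4*((A² + A²) + A) = -4*(2*A² + A) = -4*(A + 2*A²) = -8*A² - 4*A)
M(c) = c/8 (M(c) = c*(⅛) = c/8)
f(N) = 22 + 2*N
f(M(-10)) - n(D(-11), 154) = (22 + 2*((⅛)*(-10))) - 1*(-139) = (22 + 2*(-5/4)) + 139 = (22 - 5/2) + 139 = 39/2 + 139 = 317/2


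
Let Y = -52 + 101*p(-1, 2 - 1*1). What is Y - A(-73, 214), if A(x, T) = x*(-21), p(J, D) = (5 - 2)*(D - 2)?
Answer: -1888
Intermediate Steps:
p(J, D) = -6 + 3*D (p(J, D) = 3*(-2 + D) = -6 + 3*D)
A(x, T) = -21*x
Y = -355 (Y = -52 + 101*(-6 + 3*(2 - 1*1)) = -52 + 101*(-6 + 3*(2 - 1)) = -52 + 101*(-6 + 3*1) = -52 + 101*(-6 + 3) = -52 + 101*(-3) = -52 - 303 = -355)
Y - A(-73, 214) = -355 - (-21)*(-73) = -355 - 1*1533 = -355 - 1533 = -1888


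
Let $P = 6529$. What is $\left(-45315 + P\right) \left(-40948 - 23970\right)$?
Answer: $2517909548$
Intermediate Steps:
$\left(-45315 + P\right) \left(-40948 - 23970\right) = \left(-45315 + 6529\right) \left(-40948 - 23970\right) = \left(-38786\right) \left(-64918\right) = 2517909548$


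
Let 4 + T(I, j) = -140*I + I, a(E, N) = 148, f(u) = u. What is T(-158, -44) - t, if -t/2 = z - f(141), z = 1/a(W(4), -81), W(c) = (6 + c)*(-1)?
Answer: 1604025/74 ≈ 21676.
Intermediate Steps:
W(c) = -6 - c
T(I, j) = -4 - 139*I (T(I, j) = -4 + (-140*I + I) = -4 - 139*I)
z = 1/148 ≈ 0.0067568
t = 20867/74 (t = -2*(1/148 - 1*141) = -2*(1/148 - 141) = -2*(-20867/148) = 20867/74 ≈ 281.99)
T(-158, -44) - t = (-4 - 139*(-158)) - 1*20867/74 = (-4 + 21962) - 20867/74 = 21958 - 20867/74 = 1604025/74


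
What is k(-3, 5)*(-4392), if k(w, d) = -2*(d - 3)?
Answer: 17568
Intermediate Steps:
k(w, d) = 6 - 2*d (k(w, d) = -2*(-3 + d) = 6 - 2*d)
k(-3, 5)*(-4392) = (6 - 2*5)*(-4392) = (6 - 10)*(-4392) = -4*(-4392) = 17568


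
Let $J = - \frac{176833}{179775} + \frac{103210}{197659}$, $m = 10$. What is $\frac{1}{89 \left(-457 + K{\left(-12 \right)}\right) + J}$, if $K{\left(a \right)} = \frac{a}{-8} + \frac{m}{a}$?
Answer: $- \frac{2090243925}{84893434613516} \approx -2.4622 \cdot 10^{-5}$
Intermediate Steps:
$J = - \frac{964591541}{2090243925}$ ($J = \left(-176833\right) \frac{1}{179775} + 103210 \cdot \frac{1}{197659} = - \frac{176833}{179775} + \frac{103210}{197659} = - \frac{964591541}{2090243925} \approx -0.46147$)
$K{\left(a \right)} = \frac{10}{a} - \frac{a}{8}$ ($K{\left(a \right)} = \frac{a}{-8} + \frac{10}{a} = a \left(- \frac{1}{8}\right) + \frac{10}{a} = - \frac{a}{8} + \frac{10}{a} = \frac{10}{a} - \frac{a}{8}$)
$\frac{1}{89 \left(-457 + K{\left(-12 \right)}\right) + J} = \frac{1}{89 \left(-457 + \left(\frac{10}{-12} - - \frac{3}{2}\right)\right) - \frac{964591541}{2090243925}} = \frac{1}{89 \left(-457 + \left(10 \left(- \frac{1}{12}\right) + \frac{3}{2}\right)\right) - \frac{964591541}{2090243925}} = \frac{1}{89 \left(-457 + \left(- \frac{5}{6} + \frac{3}{2}\right)\right) - \frac{964591541}{2090243925}} = \frac{1}{89 \left(-457 + \frac{2}{3}\right) - \frac{964591541}{2090243925}} = \frac{1}{89 \left(- \frac{1369}{3}\right) - \frac{964591541}{2090243925}} = \frac{1}{- \frac{121841}{3} - \frac{964591541}{2090243925}} = \frac{1}{- \frac{84893434613516}{2090243925}} = - \frac{2090243925}{84893434613516}$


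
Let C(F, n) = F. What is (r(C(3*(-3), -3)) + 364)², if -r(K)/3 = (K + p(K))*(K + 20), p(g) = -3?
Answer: 577600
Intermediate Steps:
r(K) = -3*(-3 + K)*(20 + K) (r(K) = -3*(K - 3)*(K + 20) = -3*(-3 + K)*(20 + K))
(r(C(3*(-3), -3)) + 364)² = ((180 - 153*(-3) - 3*(3*(-3))²) + 364)² = ((180 - 51*(-9) - 3*(-9)²) + 364)² = ((180 + 459 - 3*81) + 364)² = ((180 + 459 - 243) + 364)² = (396 + 364)² = 760² = 577600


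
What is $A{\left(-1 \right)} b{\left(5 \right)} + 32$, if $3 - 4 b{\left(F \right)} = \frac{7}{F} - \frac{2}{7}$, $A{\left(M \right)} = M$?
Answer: $\frac{2207}{70} \approx 31.529$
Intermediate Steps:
$b{\left(F \right)} = \frac{23}{28} - \frac{7}{4 F}$ ($b{\left(F \right)} = \frac{3}{4} - \frac{\frac{7}{F} - \frac{2}{7}}{4} = \frac{3}{4} - \frac{- \frac{2}{7} + \frac{7}{F}}{4} = \frac{3}{4} + \left(\frac{1}{14} - \frac{7}{4 F}\right) = \frac{23}{28} - \frac{7}{4 F}$)
$A{\left(-1 \right)} b{\left(5 \right)} + 32 = - \frac{-49 + 23 \cdot 5}{28 \cdot 5} + 32 = - \frac{-49 + 115}{28 \cdot 5} + 32 = - \frac{66}{28 \cdot 5} + 32 = \left(-1\right) \frac{33}{70} + 32 = - \frac{33}{70} + 32 = \frac{2207}{70}$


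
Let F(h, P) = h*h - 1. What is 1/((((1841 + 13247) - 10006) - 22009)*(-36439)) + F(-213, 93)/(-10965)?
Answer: -27983116360739/6763244379645 ≈ -4.1375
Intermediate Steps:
F(h, P) = -1 + h**2 (F(h, P) = h**2 - 1 = -1 + h**2)
1/((((1841 + 13247) - 10006) - 22009)*(-36439)) + F(-213, 93)/(-10965) = 1/((((1841 + 13247) - 10006) - 22009)*(-36439)) + (-1 + (-213)**2)/(-10965) = -1/36439/((15088 - 10006) - 22009) + (-1 + 45369)*(-1/10965) = -1/36439/(5082 - 22009) + 45368*(-1/10965) = -1/36439/(-16927) - 45368/10965 = -1/16927*(-1/36439) - 45368/10965 = 1/616802953 - 45368/10965 = -27983116360739/6763244379645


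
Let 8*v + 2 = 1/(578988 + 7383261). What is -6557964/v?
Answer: 417729138408288/15924497 ≈ 2.6232e+7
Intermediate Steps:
v = -15924497/63697992 (v = -1/4 + 1/(8*(578988 + 7383261)) = -1/4 + (1/8)/7962249 = -1/4 + (1/8)*(1/7962249) = -1/4 + 1/63697992 = -15924497/63697992 ≈ -0.25000)
-6557964/v = -6557964/(-15924497/63697992) = -6557964*(-63697992/15924497) = 417729138408288/15924497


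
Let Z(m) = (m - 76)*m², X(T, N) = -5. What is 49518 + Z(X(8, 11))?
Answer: 47493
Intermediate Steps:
Z(m) = m²*(-76 + m) (Z(m) = (-76 + m)*m² = m²*(-76 + m))
49518 + Z(X(8, 11)) = 49518 + (-5)²*(-76 - 5) = 49518 + 25*(-81) = 49518 - 2025 = 47493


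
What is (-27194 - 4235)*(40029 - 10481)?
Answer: -928664092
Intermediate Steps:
(-27194 - 4235)*(40029 - 10481) = -31429*29548 = -928664092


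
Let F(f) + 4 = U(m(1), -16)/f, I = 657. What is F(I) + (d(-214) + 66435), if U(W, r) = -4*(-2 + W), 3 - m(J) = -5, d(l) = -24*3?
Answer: 14532613/219 ≈ 66359.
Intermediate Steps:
d(l) = -72
m(J) = 8 (m(J) = 3 - 1*(-5) = 3 + 5 = 8)
U(W, r) = 8 - 4*W
F(f) = -4 - 24/f (F(f) = -4 + (8 - 4*8)/f = -4 + (8 - 32)/f = -4 - 24/f)
F(I) + (d(-214) + 66435) = (-4 - 24/657) + (-72 + 66435) = (-4 - 24*1/657) + 66363 = (-4 - 8/219) + 66363 = -884/219 + 66363 = 14532613/219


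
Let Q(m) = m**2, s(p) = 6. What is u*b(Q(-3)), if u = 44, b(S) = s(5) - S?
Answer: -132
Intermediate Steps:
b(S) = 6 - S
u*b(Q(-3)) = 44*(6 - 1*(-3)**2) = 44*(6 - 1*9) = 44*(6 - 9) = 44*(-3) = -132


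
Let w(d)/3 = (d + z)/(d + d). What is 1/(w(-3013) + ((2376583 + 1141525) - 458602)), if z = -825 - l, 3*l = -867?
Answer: 6026/18436593803 ≈ 3.2685e-7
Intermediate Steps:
l = -289 (l = (1/3)*(-867) = -289)
z = -536 (z = -825 - 1*(-289) = -825 + 289 = -536)
w(d) = 3*(-536 + d)/(2*d) (w(d) = 3*((d - 536)/(d + d)) = 3*((-536 + d)/((2*d))) = 3*((-536 + d)*(1/(2*d))) = 3*((-536 + d)/(2*d)) = 3*(-536 + d)/(2*d))
1/(w(-3013) + ((2376583 + 1141525) - 458602)) = 1/((3/2 - 804/(-3013)) + ((2376583 + 1141525) - 458602)) = 1/((3/2 - 804*(-1/3013)) + (3518108 - 458602)) = 1/((3/2 + 804/3013) + 3059506) = 1/(10647/6026 + 3059506) = 1/(18436593803/6026) = 6026/18436593803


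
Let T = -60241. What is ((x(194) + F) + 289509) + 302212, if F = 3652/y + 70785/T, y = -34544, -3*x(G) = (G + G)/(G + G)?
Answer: 923510545088833/1560723828 ≈ 5.9172e+5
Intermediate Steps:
x(G) = -⅓ (x(G) = -(G + G)/(3*(G + G)) = -2*G/(3*(2*G)) = -2*G*1/(2*G)/3 = -⅓*1 = -⅓)
F = -666299293/520241276 (F = 3652/(-34544) + 70785/(-60241) = 3652*(-1/34544) + 70785*(-1/60241) = -913/8636 - 70785/60241 = -666299293/520241276 ≈ -1.2808)
((x(194) + F) + 289509) + 302212 = ((-⅓ - 666299293/520241276) + 289509) + 302212 = (-2519139155/1560723828 + 289509) + 302212 = 451841075581297/1560723828 + 302212 = 923510545088833/1560723828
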